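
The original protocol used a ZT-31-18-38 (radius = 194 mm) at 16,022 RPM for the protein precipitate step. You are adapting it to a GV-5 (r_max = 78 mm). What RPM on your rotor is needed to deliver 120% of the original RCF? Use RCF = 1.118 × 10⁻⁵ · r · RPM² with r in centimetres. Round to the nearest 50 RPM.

27700 RPM

Original rotor: r = 194 mm = 19.4 cm
RCF = 1.118 × 10⁻⁵ × r × N²
RCF_original = 1.118 × 10⁻⁵ × 19.4 × (16022)² = 1.118 × 10⁻⁵ × 19.4 × 256,704,484 ≈ 55,677.1 × g
Target RCF = 1.2 × 55,677.1 ≈ 66,812.5 × g
Your rotor: r = 78 mm = 7.8 cm
66,812.5 = 1.118 × 10⁻⁵ × 7.8 × N²
N² = 66,812.5 / (8.7204 × 10⁻⁵) = 766,163,249
N ≈ √766,163,249 ≈ 27,679.7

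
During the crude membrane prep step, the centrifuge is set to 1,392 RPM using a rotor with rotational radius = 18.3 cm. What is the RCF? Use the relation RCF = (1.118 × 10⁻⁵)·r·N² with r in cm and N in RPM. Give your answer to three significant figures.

≈ 396 x g

RCF = 1.118 × 10⁻⁵ × 18.3 × (1392)² = 1.118 × 10⁻⁵ × 18.3 × 1,937,664 ≈ 396.4 × g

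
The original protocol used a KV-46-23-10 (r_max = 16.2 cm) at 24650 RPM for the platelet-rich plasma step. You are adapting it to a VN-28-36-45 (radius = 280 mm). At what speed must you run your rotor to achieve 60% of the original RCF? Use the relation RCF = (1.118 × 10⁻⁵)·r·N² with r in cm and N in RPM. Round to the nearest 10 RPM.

RCF_original = 1.118 × 10⁻⁵ × 16.2 × (24650)² = 1.118 × 10⁻⁵ × 16.2 × 607,622,500 ≈ 110,050.2 × g
Target RCF = 0.6 × 110,050.2 ≈ 66,030.1 × g
Your rotor: r = 280 mm = 28.0 cm
66,030.1 = 1.118 × 10⁻⁵ × 28 × N²
N² = 66,030.1 / (31.304 × 10⁻⁵) = 210,931,830
N ≈ √210,931,830 ≈ 14,523.5

14520 RPM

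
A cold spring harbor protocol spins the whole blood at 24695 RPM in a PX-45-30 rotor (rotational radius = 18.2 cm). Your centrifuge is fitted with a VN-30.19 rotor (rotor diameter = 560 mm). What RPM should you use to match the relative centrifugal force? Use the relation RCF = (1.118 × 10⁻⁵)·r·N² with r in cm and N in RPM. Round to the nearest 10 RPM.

RCF_original = 1.118 × 10⁻⁵ × 18.2 × (24695)² = 1.118 × 10⁻⁵ × 18.2 × 609,843,025 ≈ 124,088.4 × g
Your rotor: r = 560 mm / 2 = 280 mm = 28 cm
124,088.4 = 1.118 × 10⁻⁵ × 28 × N²
N² = 124,088.4 / (31.304 × 10⁻⁵) = 396,397,904
N ≈ √396,397,904 ≈ 19,909.7

≈ 19910 RPM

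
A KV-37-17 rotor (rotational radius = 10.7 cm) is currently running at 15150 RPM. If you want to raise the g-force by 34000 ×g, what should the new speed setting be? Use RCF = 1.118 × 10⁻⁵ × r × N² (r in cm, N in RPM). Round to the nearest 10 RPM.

Current RCF = 1.118 × 10⁻⁵ × 10.7 × (15150)² = 1.118 × 10⁻⁵ × 10.7 × 229,522,500 ≈ 27,456.9 × g
Target RCF = 27,456.9 + 34,000 = 61,456.9 × g
N² = 61,456.9 / (11.9626 × 10⁻⁵) = 513,741,996
N ≈ √513,741,996 ≈ 22,665.9

N₂ ≈ 22670 RPM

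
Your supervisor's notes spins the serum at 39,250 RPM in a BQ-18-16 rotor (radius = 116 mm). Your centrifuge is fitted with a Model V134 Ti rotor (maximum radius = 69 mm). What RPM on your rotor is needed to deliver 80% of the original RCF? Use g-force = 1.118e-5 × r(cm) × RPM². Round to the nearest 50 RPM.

Original rotor: r = 116 mm = 11.6 cm
RCF = 1.118 × 10⁻⁵ × r × N²
RCF_original = 1.118 × 10⁻⁵ × 11.6 × (39250)² = 1.118 × 10⁻⁵ × 11.6 × 1,540,562,500 ≈ 199,792.5 × g
Target RCF = 0.8 × 199,792.5 ≈ 159,834 × g
Your rotor: r = 69 mm = 6.9 cm
159,834 = 1.118 × 10⁻⁵ × 6.9 × N²
N² = 159,834 / (7.7142 × 10⁻⁵) = 2,071,945,244
N ≈ √2,071,945,244 ≈ 45,518.6

45500 RPM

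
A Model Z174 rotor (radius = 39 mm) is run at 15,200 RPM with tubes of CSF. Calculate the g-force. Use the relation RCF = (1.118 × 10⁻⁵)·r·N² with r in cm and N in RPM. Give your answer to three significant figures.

r = 39 mm = 3.9 cm
RCF = 1.118 × 10⁻⁵ × 3.9 × (15200)² = 1.118 × 10⁻⁵ × 3.9 × 231,040,000 ≈ 10,073.8 × g

RCF ≈ 10100 × g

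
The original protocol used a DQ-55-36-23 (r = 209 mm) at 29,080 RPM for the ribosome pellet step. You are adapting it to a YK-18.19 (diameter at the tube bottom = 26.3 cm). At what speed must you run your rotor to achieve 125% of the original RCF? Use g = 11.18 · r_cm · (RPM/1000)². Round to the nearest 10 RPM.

≈ 40990 RPM

Original rotor: r = 209 mm = 20.9 cm
RCF_original = 11.18 × 20.9 × (29.08)² = 11.18 × 20.9 × 845.6464 ≈ 197,595.4 × g
Target RCF = 1.25 × 197,595.4 ≈ 246,994.2 × g
Your rotor: r = 26.3 / 2 = 13.15 cm
246,994.2 = 11.18 × 13.15 × (N/1000)²
(N/1000)² = 246,994.2 / 147.017 = 1680.038
N = 1000 × √1680.038 ≈ 40,988.3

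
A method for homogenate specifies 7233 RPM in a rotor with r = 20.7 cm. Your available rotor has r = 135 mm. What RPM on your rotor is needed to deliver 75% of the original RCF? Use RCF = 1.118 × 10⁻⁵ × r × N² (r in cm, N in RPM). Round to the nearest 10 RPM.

RCF = 1.118 × 10⁻⁵ × r × N²
RCF_original = 1.118 × 10⁻⁵ × 20.7 × (7233)² = 1.118 × 10⁻⁵ × 20.7 × 52,316,289 ≈ 12,107.3 × g
Target RCF = 0.75 × 12,107.3 ≈ 9,080.5 × g
Your rotor: r = 135 mm = 13.5 cm
9,080.5 = 1.118 × 10⁻⁵ × 13.5 × N²
N² = 9,080.5 / (15.093 × 10⁻⁵) = 60,163,652
N ≈ √60,163,652 ≈ 7,756.5

≈ 7760 RPM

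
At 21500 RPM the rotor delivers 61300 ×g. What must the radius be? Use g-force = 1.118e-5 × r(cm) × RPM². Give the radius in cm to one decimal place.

≈ 11.9 cm

61300 = 1.118 × 10⁻⁵ × r × (21500)²
r = 61300 / (1.118 × 10⁻⁵ × 462,250,000) = 61300 / 5167.955 ≈ 11.862 cm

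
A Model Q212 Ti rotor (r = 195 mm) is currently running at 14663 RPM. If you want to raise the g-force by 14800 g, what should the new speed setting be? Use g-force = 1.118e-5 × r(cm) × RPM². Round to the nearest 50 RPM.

N₂ ≈ 16800 RPM

r = 195 mm = 19.5 cm
Current RCF = 1.118 × 10⁻⁵ × 19.5 × (14663)² = 1.118 × 10⁻⁵ × 19.5 × 215,003,569 ≈ 46,872.9 × g
Target RCF = 46,872.9 + 14,800 = 61,672.9 × g
N² = 61,672.9 / (21.801 × 10⁻⁵) = 282,890,234
N ≈ √282,890,234 ≈ 16,819.3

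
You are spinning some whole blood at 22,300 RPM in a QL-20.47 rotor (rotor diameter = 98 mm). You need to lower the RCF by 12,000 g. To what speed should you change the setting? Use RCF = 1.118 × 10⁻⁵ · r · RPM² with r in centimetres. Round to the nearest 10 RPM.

r = 98 mm / 2 = 49 mm = 4.9 cm
Current RCF = 1.118 × 10⁻⁵ × 4.9 × (22300)² = 1.118 × 10⁻⁵ × 4.9 × 497,290,000 ≈ 27,242.5 × g
Target RCF = 27,242.5 − 12,000 = 15,242.5 × g
N² = 15,242.5 / (5.4782 × 10⁻⁵) = 278,239,203
N ≈ √278,239,203 ≈ 16,680.5

N₂ ≈ 16680 RPM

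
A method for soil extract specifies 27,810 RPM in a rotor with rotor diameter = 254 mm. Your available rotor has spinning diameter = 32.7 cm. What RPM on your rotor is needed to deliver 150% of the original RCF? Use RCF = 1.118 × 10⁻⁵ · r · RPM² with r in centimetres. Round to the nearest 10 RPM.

Original rotor: r = 254 mm / 2 = 127 mm = 12.7 cm
RCF_original = 1.118 × 10⁻⁵ × 12.7 × (27810)² = 1.118 × 10⁻⁵ × 12.7 × 773,396,100 ≈ 109,811.4 × g
Target RCF = 1.5 × 109,811.4 ≈ 164,717.1 × g
Your rotor: r = 32.7 / 2 = 16.35 cm
164,717.1 = 1.118 × 10⁻⁵ × 16.35 × N²
N² = 164,717.1 / (18.2793 × 10⁻⁵) = 901,112,734
N ≈ √901,112,734 ≈ 30,018.5

30020 RPM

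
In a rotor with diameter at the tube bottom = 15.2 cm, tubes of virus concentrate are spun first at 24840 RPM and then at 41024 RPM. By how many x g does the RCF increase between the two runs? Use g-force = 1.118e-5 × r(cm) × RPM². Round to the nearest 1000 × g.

r = 15.2 / 2 = 7.6 cm
RCF₁ = 1.118 × 10⁻⁵ × 7.6 × (24840)² = 1.118 × 10⁻⁵ × 7.6 × 617,025,600 ≈ 52,427.4 × g
RCF₂ = 1.118 × 10⁻⁵ × 7.6 × (41024)² = 1.118 × 10⁻⁵ × 7.6 × 1,682,968,576 ≈ 142,998.5 × g
Increase = 142,998.5 − 52,427.4 = 90,571.1

≈ 91000 x g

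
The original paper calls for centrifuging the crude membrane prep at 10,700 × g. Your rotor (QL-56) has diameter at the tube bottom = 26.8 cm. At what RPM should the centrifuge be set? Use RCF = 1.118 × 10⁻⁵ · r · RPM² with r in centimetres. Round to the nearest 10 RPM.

r = 26.8 / 2 = 13.4 cm
10,700 = 1.118 × 10⁻⁵ × 13.4 × N²
N² = 10,700 / (14.9812 × 10⁻⁵) = 71,422,850
N ≈ √71,422,850 ≈ 8,451.2

8450 RPM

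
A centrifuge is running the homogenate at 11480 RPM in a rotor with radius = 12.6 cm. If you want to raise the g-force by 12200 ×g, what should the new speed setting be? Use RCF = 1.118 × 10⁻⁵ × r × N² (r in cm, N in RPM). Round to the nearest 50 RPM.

Current RCF = 1.118 × 10⁻⁵ × 12.6 × (11480)² = 1.118 × 10⁻⁵ × 12.6 × 131,790,400 ≈ 18,565.1 × g
Target RCF = 18,565.1 + 12,200 = 30,765.1 × g
N² = 30,765.1 / (14.0868 × 10⁻⁵) = 218,396,655
N ≈ √218,396,655 ≈ 14,778.2

N₂ ≈ 14800 RPM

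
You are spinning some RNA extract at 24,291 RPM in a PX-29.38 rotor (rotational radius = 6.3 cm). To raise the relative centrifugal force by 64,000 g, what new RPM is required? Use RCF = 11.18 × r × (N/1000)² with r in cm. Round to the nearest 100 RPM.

N₂ ≈ 38700 RPM

Current RCF = 11.18 × 6.3 × (24.291)² = 11.18 × 6.3 × 590.052681 ≈ 41,559.8 × g
Target RCF = 41,559.8 + 64,000 = 105,559.8 × g
(N/1000)² = 105,559.8 / 70.434 = 1498.705
N = 1000 × √1498.705 ≈ 38,713.1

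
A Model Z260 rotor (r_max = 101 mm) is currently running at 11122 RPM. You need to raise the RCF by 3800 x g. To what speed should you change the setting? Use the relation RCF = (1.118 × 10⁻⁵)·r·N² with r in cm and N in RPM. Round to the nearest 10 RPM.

r = 101 mm = 10.1 cm
Current RCF = 1.118 × 10⁻⁵ × 10.1 × (11122)² = 1.118 × 10⁻⁵ × 10.1 × 123,698,884 ≈ 13,967.8 × g
Target RCF = 13,967.8 + 3,800 = 17,767.8 × g
N² = 17,767.8 / (11.2918 × 10⁻⁵) = 157,351,352
N ≈ √157,351,352 ≈ 12,544.0

N₂ ≈ 12540 RPM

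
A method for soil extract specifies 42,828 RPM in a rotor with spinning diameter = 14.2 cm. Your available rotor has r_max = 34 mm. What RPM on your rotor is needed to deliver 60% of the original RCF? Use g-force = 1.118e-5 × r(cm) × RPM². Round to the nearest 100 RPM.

47900 RPM

Original rotor: r = 14.2 / 2 = 7.1 cm
RCF_original = 1.118 × 10⁻⁵ × 7.1 × (42828)² = 1.118 × 10⁻⁵ × 7.1 × 1,834,237,584 ≈ 145,598.1 × g
Target RCF = 0.6 × 145,598.1 ≈ 87,358.9 × g
Your rotor: r = 34 mm = 3.4 cm
87,358.9 = 1.118 × 10⁻⁵ × 3.4 × N²
N² = 87,358.9 / (3.8012 × 10⁻⁵) = 2,298,192,676
N ≈ √2,298,192,676 ≈ 47,939.5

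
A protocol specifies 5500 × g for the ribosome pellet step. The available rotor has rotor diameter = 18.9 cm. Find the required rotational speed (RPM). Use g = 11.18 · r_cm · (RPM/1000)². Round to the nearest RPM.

N ≈ 7215 RPM

r = 18.9 / 2 = 9.45 cm
5,500 = 11.18 × 9.45 × (N/1000)²
(N/1000)² = 5,500 / 105.651 = 52.05819
N = 1000 × √52.05819 ≈ 7,215.1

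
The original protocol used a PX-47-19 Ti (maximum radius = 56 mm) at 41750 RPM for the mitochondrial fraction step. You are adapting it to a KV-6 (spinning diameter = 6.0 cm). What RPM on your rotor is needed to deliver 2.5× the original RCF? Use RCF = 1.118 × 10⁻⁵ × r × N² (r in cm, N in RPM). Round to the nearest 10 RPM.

90190 RPM

Original rotor: r = 56 mm = 5.6 cm
RCF = 1.118 × 10⁻⁵ × r × N²
RCF_original = 1.118 × 10⁻⁵ × 5.6 × (41750)² = 1.118 × 10⁻⁵ × 5.6 × 1,743,062,500 ≈ 109,129.7 × g
Target RCF = 2.5 × 109,129.7 ≈ 272,824.2 × g
Your rotor: r = 6.0 / 2 = 3 cm
272,824.2 = 1.118 × 10⁻⁵ × 3 × N²
N² = 272,824.2 / (3.354 × 10⁻⁵) = 8,134,293,381
N ≈ √8,134,293,381 ≈ 90,190.3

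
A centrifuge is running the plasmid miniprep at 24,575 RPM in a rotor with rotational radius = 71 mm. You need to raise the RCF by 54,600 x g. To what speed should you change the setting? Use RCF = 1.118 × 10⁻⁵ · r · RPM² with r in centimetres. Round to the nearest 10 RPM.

r = 71 mm = 7.1 cm
Current RCF = 1.118 × 10⁻⁵ × 7.1 × (24575)² = 1.118 × 10⁻⁵ × 7.1 × 603,930,625 ≈ 47,938.8 × g
Target RCF = 47,938.8 + 54,600 = 102,538.8 × g
N² = 102,538.8 / (7.9378 × 10⁻⁵) = 1,291,778,578
N ≈ √1,291,778,578 ≈ 35,941.3

35940 RPM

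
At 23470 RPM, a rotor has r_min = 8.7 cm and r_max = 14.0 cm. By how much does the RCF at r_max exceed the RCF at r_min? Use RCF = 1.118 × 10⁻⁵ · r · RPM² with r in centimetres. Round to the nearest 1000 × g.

RCF_max = 1.118 × 10⁻⁵ × 14 × (23470)² = 1.118 × 10⁻⁵ × 14 × 550,840,900 ≈ 86,217.6 × g
RCF_min = 1.118 × 10⁻⁵ × 8.7 × (23470)² = 1.118 × 10⁻⁵ × 8.7 × 550,840,900 ≈ 53,578.1 × g
ΔRCF = 86,217.6 − 53,578.1 = 32,639.5

ΔRCF ≈ 33000 g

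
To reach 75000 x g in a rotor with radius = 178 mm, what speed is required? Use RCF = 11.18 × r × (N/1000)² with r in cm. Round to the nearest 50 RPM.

r = 178 mm = 17.8 cm
RCF = 11.18 × r × (N/1000)²
75,000 = 11.18 × 17.8 × (N/1000)²
(N/1000)² = 75,000 / 199.004 = 376.8768
N = 1000 × √376.8768 ≈ 19,413.3

19400 RPM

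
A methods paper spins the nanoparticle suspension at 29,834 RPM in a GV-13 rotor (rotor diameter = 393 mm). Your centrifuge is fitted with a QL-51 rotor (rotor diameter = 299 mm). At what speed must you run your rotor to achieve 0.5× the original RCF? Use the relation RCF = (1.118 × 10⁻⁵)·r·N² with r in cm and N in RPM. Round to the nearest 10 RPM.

Original rotor: r = 393 mm / 2 = 196.5 mm = 19.65 cm
RCF_original = 1.118 × 10⁻⁵ × 19.65 × (29834)² = 1.118 × 10⁻⁵ × 19.65 × 890,067,556 ≈ 195,536.3 × g
Target RCF = 0.5 × 195,536.3 ≈ 97,768.1 × g
Your rotor: r = 299 mm / 2 = 149.5 mm = 14.95 cm
97,768.1 = 1.118 × 10⁻⁵ × 14.95 × N²
N² = 97,768.1 / (16.7141 × 10⁻⁵) = 584,943,850
N ≈ √584,943,850 ≈ 24,185.6

≈ 24190 RPM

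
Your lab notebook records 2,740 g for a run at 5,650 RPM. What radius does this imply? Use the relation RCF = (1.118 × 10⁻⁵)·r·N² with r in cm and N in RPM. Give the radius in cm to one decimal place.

RCF = 1.118 × 10⁻⁵ × r × N²
2740 = 1.118 × 10⁻⁵ × r × (5650)²
r = 2740 / (1.118 × 10⁻⁵ × 31,922,500) = 2740 / 356.8936 ≈ 7.677 cm

7.7 cm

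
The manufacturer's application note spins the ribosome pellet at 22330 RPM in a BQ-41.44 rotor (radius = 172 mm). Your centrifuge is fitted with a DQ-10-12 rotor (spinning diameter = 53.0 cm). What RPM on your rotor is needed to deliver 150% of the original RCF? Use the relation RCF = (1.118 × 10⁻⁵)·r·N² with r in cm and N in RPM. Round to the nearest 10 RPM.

Original rotor: r = 172 mm = 17.2 cm
RCF = 1.118 × 10⁻⁵ × r × N²
RCF_original = 1.118 × 10⁻⁵ × 17.2 × (22330)² = 1.118 × 10⁻⁵ × 17.2 × 498,628,900 ≈ 95,884.3 × g
Target RCF = 1.5 × 95,884.3 ≈ 143,826.5 × g
Your rotor: r = 53.0 / 2 = 26.5 cm
143,826.5 = 1.118 × 10⁻⁵ × 26.5 × N²
N² = 143,826.5 / (29.627 × 10⁻⁵) = 485,457,522
N ≈ √485,457,522 ≈ 22,033.1

22030 RPM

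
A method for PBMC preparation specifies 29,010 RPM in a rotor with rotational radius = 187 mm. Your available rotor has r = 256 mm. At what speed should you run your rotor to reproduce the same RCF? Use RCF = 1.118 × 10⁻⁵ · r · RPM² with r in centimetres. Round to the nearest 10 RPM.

24790 RPM

Original rotor: r = 187 mm = 18.7 cm
RCF_original = 1.118 × 10⁻⁵ × 18.7 × (29010)² = 1.118 × 10⁻⁵ × 18.7 × 841,580,100 ≈ 175,945.8 × g
Your rotor: r = 256 mm = 25.6 cm
175,945.8 = 1.118 × 10⁻⁵ × 25.6 × N²
N² = 175,945.8 / (28.6208 × 10⁻⁵) = 614,748,015
N ≈ √614,748,015 ≈ 24,794.1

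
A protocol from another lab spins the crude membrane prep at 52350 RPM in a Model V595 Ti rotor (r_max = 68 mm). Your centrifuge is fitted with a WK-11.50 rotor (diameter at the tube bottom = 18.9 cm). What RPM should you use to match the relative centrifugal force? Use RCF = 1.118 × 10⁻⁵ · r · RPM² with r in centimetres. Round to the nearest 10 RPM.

Original rotor: r = 68 mm = 6.8 cm
RCF_original = 1.118 × 10⁻⁵ × 6.8 × (52350)² = 1.118 × 10⁻⁵ × 6.8 × 2,740,522,500 ≈ 208,345.5 × g
Your rotor: r = 18.9 / 2 = 9.45 cm
208,345.5 = 1.118 × 10⁻⁵ × 9.45 × N²
N² = 208,345.5 / (10.5651 × 10⁻⁵) = 1,972,016,356
N ≈ √1,972,016,356 ≈ 44,407.4

≈ 44410 RPM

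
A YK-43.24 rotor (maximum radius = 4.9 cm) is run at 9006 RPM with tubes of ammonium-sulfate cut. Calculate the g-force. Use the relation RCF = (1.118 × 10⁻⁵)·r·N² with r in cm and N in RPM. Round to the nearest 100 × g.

4400 g

RCF = 1.118 × 10⁻⁵ × 4.9 × (9006)² = 1.118 × 10⁻⁵ × 4.9 × 81,108,036 ≈ 4,443.3 × g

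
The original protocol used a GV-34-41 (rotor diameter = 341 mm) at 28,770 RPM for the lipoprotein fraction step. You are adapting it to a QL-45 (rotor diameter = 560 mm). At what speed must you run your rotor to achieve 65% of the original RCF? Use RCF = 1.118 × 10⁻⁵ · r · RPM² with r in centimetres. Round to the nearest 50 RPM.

Original rotor: r = 341 mm / 2 = 170.5 mm = 17.05 cm
RCF_original = 1.118 × 10⁻⁵ × 17.05 × (28770)² = 1.118 × 10⁻⁵ × 17.05 × 827,712,900 ≈ 157,777.8 × g
Target RCF = 0.65 × 157,777.8 ≈ 102,555.6 × g
Your rotor: r = 560 mm / 2 = 280 mm = 28 cm
102,555.6 = 1.118 × 10⁻⁵ × 28 × N²
N² = 102,555.6 / (31.304 × 10⁻⁵) = 327,611,807
N ≈ √327,611,807 ≈ 18,100.0

18100 RPM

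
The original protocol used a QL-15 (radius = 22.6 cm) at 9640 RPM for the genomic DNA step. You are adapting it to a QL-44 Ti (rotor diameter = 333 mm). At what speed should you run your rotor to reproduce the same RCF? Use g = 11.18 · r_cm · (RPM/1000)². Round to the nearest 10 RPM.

RCF = 11.18 × r × (N/1000)²
RCF_original = 11.18 × 22.6 × (9.64)² = 11.18 × 22.6 × 92.9296 ≈ 23,480.3 × g
Your rotor: r = 333 mm / 2 = 166.5 mm = 16.65 cm
23,480.3 = 11.18 × 16.65 × (N/1000)²
(N/1000)² = 23,480.3 / 186.147 = 126.1385
N = 1000 × √126.1385 ≈ 11,231.1

11230 RPM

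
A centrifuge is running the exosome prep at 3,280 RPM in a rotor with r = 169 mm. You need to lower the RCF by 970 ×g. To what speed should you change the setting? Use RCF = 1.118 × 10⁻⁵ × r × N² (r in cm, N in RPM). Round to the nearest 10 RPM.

N₂ ≈ 2370 RPM

r = 169 mm = 16.9 cm
Current RCF = 1.118 × 10⁻⁵ × 16.9 × (3280)² = 1.118 × 10⁻⁵ × 16.9 × 10,758,400 ≈ 2,032.7 × g
Target RCF = 2,032.7 − 970 = 1,062.7 × g
N² = 1,062.7 / (18.8942 × 10⁻⁵) = 5,624,477
N ≈ √5,624,477 ≈ 2,371.6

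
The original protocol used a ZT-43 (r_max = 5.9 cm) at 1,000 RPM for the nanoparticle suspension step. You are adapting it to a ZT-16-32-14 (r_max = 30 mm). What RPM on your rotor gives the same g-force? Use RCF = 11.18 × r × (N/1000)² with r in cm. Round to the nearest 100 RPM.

RCF_original = 11.18 × 5.9 × (1)² = 11.18 × 5.9 × 1 ≈ 66 × g
Your rotor: r = 30 mm = 3.0 cm
66 = 11.18 × 3 × (N/1000)²
(N/1000)² = 66 / 33.54 = 1.9678
N = 1000 × √1.9678 ≈ 1,402.8

≈ 1400 RPM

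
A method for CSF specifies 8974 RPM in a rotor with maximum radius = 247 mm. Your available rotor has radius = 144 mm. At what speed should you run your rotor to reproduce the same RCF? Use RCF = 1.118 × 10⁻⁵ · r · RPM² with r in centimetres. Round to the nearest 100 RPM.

Original rotor: r = 247 mm = 24.7 cm
RCF = 1.118 × 10⁻⁵ × r × N²
RCF_original = 1.118 × 10⁻⁵ × 24.7 × (8974)² = 1.118 × 10⁻⁵ × 24.7 × 80,532,676 ≈ 22,238.8 × g
Your rotor: r = 144 mm = 14.4 cm
22,238.8 = 1.118 × 10⁻⁵ × 14.4 × N²
N² = 22,238.8 / (16.0992 × 10⁻⁵) = 138,136,056
N ≈ √138,136,056 ≈ 11,753.1

11800 RPM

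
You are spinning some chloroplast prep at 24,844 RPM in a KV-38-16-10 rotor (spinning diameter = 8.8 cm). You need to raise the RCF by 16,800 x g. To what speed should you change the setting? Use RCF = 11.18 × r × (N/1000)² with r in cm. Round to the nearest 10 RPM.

r = 8.8 / 2 = 4.4 cm
Current RCF = 11.18 × 4.4 × (24.844)² = 11.18 × 4.4 × 617.224336 ≈ 30,362.5 × g
Target RCF = 30,362.5 + 16,800 = 47,162.5 × g
(N/1000)² = 47,162.5 / 49.192 = 958.7433
N = 1000 × √958.7433 ≈ 30,963.6

30960 RPM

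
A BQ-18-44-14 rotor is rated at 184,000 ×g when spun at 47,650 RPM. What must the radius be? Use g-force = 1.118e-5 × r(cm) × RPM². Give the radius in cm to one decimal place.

RCF = 1.118 × 10⁻⁵ × r × N²
184000 = 1.118 × 10⁻⁵ × r × (47650)²
r = 184000 / (1.118 × 10⁻⁵ × 2,270,522,500) = 184000 / 25384.44 ≈ 7.249 cm

7.2 cm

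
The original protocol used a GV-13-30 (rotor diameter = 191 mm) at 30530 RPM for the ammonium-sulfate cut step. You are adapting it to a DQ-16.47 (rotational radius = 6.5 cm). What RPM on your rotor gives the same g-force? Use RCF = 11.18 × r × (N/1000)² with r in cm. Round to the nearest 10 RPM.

≈ 37010 RPM

Original rotor: r = 191 mm / 2 = 95.5 mm = 9.55 cm
RCF_original = 11.18 × 9.55 × (30.53)² = 11.18 × 9.55 × 932.0809 ≈ 99,517.3 × g
99,517.3 = 11.18 × 6.5 × (N/1000)²
(N/1000)² = 99,517.3 / 72.67 = 1369.441
N = 1000 × √1369.441 ≈ 37,006.0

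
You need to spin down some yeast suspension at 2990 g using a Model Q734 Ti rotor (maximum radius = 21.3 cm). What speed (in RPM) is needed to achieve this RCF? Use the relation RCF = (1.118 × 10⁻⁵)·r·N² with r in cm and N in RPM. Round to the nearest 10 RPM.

RCF = 1.118 × 10⁻⁵ × r × N²
2,990 = 1.118 × 10⁻⁵ × 21.3 × N²
N² = 2,990 / (23.8134 × 10⁻⁵) = 12,555,956
N ≈ √12,555,956 ≈ 3,543.4

N ≈ 3540 RPM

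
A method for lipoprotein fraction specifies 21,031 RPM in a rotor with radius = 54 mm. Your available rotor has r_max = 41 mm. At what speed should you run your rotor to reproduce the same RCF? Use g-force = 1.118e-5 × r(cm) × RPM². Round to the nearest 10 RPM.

24140 RPM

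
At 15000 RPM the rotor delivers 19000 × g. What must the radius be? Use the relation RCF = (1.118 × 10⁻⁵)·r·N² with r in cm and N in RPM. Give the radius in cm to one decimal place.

RCF = 1.118 × 10⁻⁵ × r × N²
19000 = 1.118 × 10⁻⁵ × r × (15000)²
r = 19000 / (1.118 × 10⁻⁵ × 225,000,000) = 19000 / 2515.5 ≈ 7.553 cm

≈ 7.6 cm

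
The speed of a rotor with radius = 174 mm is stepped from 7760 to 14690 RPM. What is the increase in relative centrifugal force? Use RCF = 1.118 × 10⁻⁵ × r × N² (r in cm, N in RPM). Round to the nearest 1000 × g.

30000 g

r = 174 mm = 17.4 cm
RCF₁ = 1.118 × 10⁻⁵ × 17.4 × (7760)² = 1.118 × 10⁻⁵ × 17.4 × 60,217,600 ≈ 11,714.3 × g
RCF₂ = 1.118 × 10⁻⁵ × 17.4 × (14690)² = 1.118 × 10⁻⁵ × 17.4 × 215,796,100 ≈ 41,979.2 × g
Increase = 41,979.2 − 11,714.3 = 30,264.9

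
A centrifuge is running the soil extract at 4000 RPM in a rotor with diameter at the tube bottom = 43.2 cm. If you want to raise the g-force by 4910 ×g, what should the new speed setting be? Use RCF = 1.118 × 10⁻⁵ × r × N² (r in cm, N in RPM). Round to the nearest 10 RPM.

6030 RPM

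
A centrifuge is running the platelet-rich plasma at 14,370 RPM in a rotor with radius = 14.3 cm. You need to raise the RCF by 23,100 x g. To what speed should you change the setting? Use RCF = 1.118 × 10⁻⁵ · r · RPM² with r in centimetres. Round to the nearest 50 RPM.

Current RCF = 1.118 × 10⁻⁵ × 14.3 × (14370)² = 1.118 × 10⁻⁵ × 14.3 × 206,496,900 ≈ 33,013.5 × g
Target RCF = 33,013.5 + 23,100 = 56,113.5 × g
N² = 56,113.5 / (15.9874 × 10⁻⁵) = 350,985,776
N ≈ √350,985,776 ≈ 18,734.6

N₂ ≈ 18750 RPM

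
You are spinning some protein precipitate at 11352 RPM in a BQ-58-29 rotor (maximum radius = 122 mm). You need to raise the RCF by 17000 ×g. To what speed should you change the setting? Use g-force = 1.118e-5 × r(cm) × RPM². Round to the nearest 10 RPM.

N₂ ≈ 15920 RPM

r = 122 mm = 12.2 cm
Current RCF = 1.118 × 10⁻⁵ × 12.2 × (11352)² = 1.118 × 10⁻⁵ × 12.2 × 128,867,904 ≈ 17,577.1 × g
Target RCF = 17,577.1 + 17,000 = 34,577.1 × g
N² = 34,577.1 / (13.6396 × 10⁻⁵) = 253,505,235
N ≈ √253,505,235 ≈ 15,921.8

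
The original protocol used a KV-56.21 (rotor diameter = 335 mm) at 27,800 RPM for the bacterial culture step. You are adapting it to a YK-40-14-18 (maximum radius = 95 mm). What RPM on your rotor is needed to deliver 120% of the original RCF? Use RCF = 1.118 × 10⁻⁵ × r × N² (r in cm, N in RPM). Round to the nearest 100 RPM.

40400 RPM

Original rotor: r = 335 mm / 2 = 167.5 mm = 16.75 cm
RCF = 1.118 × 10⁻⁵ × r × N²
RCF_original = 1.118 × 10⁻⁵ × 16.75 × (27800)² = 1.118 × 10⁻⁵ × 16.75 × 772,840,000 ≈ 144,725.9 × g
Target RCF = 1.2 × 144,725.9 ≈ 173,671.1 × g
Your rotor: r = 95 mm = 9.5 cm
173,671.1 = 1.118 × 10⁻⁵ × 9.5 × N²
N² = 173,671.1 / (10.621 × 10⁻⁵) = 1,635,167,122
N ≈ √1,635,167,122 ≈ 40,437.2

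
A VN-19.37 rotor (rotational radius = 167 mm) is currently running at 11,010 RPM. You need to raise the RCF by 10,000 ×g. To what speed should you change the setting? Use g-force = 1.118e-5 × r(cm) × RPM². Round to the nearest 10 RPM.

r = 167 mm = 16.7 cm
Current RCF = 1.118 × 10⁻⁵ × 16.7 × (11010)² = 1.118 × 10⁻⁵ × 16.7 × 121,220,100 ≈ 22,632.5 × g
Target RCF = 22,632.5 + 10,000 = 32,632.5 × g
N² = 32,632.5 / (18.6706 × 10⁻⁵) = 174,780,136
N ≈ √174,780,136 ≈ 13,220.4

13220 RPM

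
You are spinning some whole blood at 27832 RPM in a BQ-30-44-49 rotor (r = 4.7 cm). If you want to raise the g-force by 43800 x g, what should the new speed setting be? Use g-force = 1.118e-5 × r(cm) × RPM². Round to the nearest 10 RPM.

Current RCF = 1.118 × 10⁻⁵ × 4.7 × (27832)² = 1.118 × 10⁻⁵ × 4.7 × 774,620,224 ≈ 40,703.2 × g
Target RCF = 40,703.2 + 43,800 = 84,503.2 × g
N² = 84,503.2 / (5.2546 × 10⁻⁵) = 1,608,175,694
N ≈ √1,608,175,694 ≈ 40,102.1

40100 RPM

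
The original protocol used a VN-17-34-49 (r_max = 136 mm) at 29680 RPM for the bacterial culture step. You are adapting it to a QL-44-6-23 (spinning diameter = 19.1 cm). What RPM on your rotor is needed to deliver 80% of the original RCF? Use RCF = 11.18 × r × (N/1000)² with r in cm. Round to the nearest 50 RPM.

≈ 31700 RPM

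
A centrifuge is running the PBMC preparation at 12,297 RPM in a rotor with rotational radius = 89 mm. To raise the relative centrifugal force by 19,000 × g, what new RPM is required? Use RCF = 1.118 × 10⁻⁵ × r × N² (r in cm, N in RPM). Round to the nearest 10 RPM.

≈ 18500 RPM

r = 89 mm = 8.9 cm
Current RCF = 1.118 × 10⁻⁵ × 8.9 × (12297)² = 1.118 × 10⁻⁵ × 8.9 × 151,216,209 ≈ 15,046.3 × g
Target RCF = 15,046.3 + 19,000 = 34,046.3 × g
N² = 34,046.3 / (9.9502 × 10⁻⁵) = 342,166,992
N ≈ √342,166,992 ≈ 18,497.8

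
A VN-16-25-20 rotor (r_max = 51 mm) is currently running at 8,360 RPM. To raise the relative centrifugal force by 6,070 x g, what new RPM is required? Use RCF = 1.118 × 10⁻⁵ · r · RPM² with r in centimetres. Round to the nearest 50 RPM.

≈ 13300 RPM

r = 51 mm = 5.1 cm
Current RCF = 1.118 × 10⁻⁵ × 5.1 × (8360)² = 1.118 × 10⁻⁵ × 5.1 × 69,889,600 ≈ 3,985 × g
Target RCF = 3,985 + 6,070 = 10,055 × g
N² = 10,055 / (5.7018 × 10⁻⁵) = 176,347,820
N ≈ √176,347,820 ≈ 13,279.6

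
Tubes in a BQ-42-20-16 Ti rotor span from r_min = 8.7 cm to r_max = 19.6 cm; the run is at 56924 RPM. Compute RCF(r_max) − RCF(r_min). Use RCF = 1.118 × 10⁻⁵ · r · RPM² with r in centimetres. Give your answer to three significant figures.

RCF_max = 1.118 × 10⁻⁵ × 19.6 × (56924)² = 1.118 × 10⁻⁵ × 19.6 × 3,240,341,776 ≈ 710,049.6 × g
RCF_min = 1.118 × 10⁻⁵ × 8.7 × (56924)² = 1.118 × 10⁻⁵ × 8.7 × 3,240,341,776 ≈ 315,175.1 × g
ΔRCF = 710,049.6 − 315,175.1 = 394,874.5

395000 g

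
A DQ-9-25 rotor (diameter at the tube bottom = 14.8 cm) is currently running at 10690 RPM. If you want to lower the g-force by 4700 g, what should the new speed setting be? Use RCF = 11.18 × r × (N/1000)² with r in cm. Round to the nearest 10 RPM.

r = 14.8 / 2 = 7.4 cm
Current RCF = 11.18 × 7.4 × (10.69)² = 11.18 × 7.4 × 114.2761 ≈ 9,454.3 × g
Target RCF = 9,454.3 − 4,700 = 4,754.3 × g
(N/1000)² = 4,754.3 / 82.732 = 57.46628
N = 1000 × √57.46628 ≈ 7,580.7

≈ 7580 RPM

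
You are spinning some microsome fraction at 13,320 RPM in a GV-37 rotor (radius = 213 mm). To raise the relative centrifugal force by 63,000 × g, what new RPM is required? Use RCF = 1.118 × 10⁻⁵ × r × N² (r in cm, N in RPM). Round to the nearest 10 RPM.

≈ 21020 RPM

r = 213 mm = 21.3 cm
Current RCF = 1.118 × 10⁻⁵ × 21.3 × (13320)² = 1.118 × 10⁻⁵ × 21.3 × 177,422,400 ≈ 42,250.3 × g
Target RCF = 42,250.3 + 63,000 = 105,250.3 × g
N² = 105,250.3 / (23.8134 × 10⁻⁵) = 441,979,306
N ≈ √441,979,306 ≈ 21,023.3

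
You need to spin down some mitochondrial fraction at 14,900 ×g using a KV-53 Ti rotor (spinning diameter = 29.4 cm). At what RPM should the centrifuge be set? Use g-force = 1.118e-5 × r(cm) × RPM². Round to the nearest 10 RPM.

N ≈ 9520 RPM

r = 29.4 / 2 = 14.7 cm
14,900 = 1.118 × 10⁻⁵ × 14.7 × N²
N² = 14,900 / (16.4346 × 10⁻⁵) = 90,662,383
N ≈ √90,662,383 ≈ 9,521.7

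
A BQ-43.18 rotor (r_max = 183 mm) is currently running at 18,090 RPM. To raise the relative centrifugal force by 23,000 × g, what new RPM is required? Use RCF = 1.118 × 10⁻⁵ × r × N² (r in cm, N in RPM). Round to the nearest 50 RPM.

N₂ ≈ 20950 RPM

r = 183 mm = 18.3 cm
Current RCF = 1.118 × 10⁻⁵ × 18.3 × (18090)² = 1.118 × 10⁻⁵ × 18.3 × 327,248,100 ≈ 66,953 × g
Target RCF = 66,953 + 23,000 = 89,953 × g
N² = 89,953 / (20.4594 × 10⁻⁵) = 439,665,875
N ≈ √439,665,875 ≈ 20,968.2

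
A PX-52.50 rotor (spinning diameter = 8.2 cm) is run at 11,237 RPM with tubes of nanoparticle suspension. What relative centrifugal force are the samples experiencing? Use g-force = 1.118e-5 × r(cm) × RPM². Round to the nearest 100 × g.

r = 8.2 / 2 = 4.1 cm
RCF = 1.118 × 10⁻⁵ × 4.1 × (11237)² = 1.118 × 10⁻⁵ × 4.1 × 126,270,169 ≈ 5,788 × g

≈ 5800 ×g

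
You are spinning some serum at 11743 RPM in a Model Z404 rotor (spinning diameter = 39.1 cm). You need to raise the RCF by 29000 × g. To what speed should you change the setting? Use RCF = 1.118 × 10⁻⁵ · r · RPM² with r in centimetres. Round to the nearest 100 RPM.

N₂ ≈ 16400 RPM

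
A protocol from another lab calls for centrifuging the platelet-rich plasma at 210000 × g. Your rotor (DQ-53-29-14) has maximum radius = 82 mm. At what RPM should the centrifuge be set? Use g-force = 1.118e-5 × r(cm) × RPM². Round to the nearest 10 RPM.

47860 RPM

r = 82 mm = 8.2 cm
RCF = 1.118 × 10⁻⁵ × r × N²
210,000 = 1.118 × 10⁻⁵ × 8.2 × N²
N² = 210,000 / (9.1676 × 10⁻⁵) = 2,290,675,858
N ≈ √2,290,675,858 ≈ 47,861.0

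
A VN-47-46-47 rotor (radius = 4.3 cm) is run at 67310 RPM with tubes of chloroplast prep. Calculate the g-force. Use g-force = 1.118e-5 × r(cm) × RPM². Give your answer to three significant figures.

RCF = 1.118 × 10⁻⁵ × 4.3 × (67310)² = 1.118 × 10⁻⁵ × 4.3 × 4,530,636,100 ≈ 217,805.8 × g

RCF ≈ 218000 x g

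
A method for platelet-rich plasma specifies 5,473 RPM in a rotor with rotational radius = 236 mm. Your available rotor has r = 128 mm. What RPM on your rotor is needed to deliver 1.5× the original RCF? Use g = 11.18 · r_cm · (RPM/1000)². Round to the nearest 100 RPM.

Original rotor: r = 236 mm = 23.6 cm
RCF_original = 11.18 × 23.6 × (5.473)² = 11.18 × 23.6 × 29.953729 ≈ 7,903.2 × g
Target RCF = 1.5 × 7,903.2 ≈ 11,854.8 × g
Your rotor: r = 128 mm = 12.8 cm
11,854.8 = 11.18 × 12.8 × (N/1000)²
(N/1000)² = 11,854.8 / 143.104 = 82.84045
N = 1000 × √82.84045 ≈ 9,101.7

9100 RPM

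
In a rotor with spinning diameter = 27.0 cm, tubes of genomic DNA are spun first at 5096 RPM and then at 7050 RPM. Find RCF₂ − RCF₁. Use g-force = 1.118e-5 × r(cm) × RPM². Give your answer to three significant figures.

r = 27.0 / 2 = 13.5 cm
RCF₁ = 1.118 × 10⁻⁵ × 13.5 × (5096)² = 1.118 × 10⁻⁵ × 13.5 × 25,969,216 ≈ 3,919.5 × g
RCF₂ = 1.118 × 10⁻⁵ × 13.5 × (7050)² = 1.118 × 10⁻⁵ × 13.5 × 49,702,500 ≈ 7,501.6 × g
Increase = 7,501.6 − 3,919.5 = 3,582.1

3580 ×g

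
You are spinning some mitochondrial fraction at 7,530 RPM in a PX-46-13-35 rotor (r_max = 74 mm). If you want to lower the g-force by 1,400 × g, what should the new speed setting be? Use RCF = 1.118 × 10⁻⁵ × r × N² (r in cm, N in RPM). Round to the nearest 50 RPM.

6300 RPM

r = 74 mm = 7.4 cm
Current RCF = 1.118 × 10⁻⁵ × 7.4 × (7530)² = 1.118 × 10⁻⁵ × 7.4 × 56,700,900 ≈ 4,691 × g
Target RCF = 4,691 − 1,400 = 3,291 × g
N² = 3,291 / (8.2732 × 10⁻⁵) = 39,779,046
N ≈ √39,779,046 ≈ 6,307.1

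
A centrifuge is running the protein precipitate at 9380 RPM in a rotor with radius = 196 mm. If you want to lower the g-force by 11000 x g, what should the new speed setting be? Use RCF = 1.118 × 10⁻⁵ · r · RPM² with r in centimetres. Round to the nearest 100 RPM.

6100 RPM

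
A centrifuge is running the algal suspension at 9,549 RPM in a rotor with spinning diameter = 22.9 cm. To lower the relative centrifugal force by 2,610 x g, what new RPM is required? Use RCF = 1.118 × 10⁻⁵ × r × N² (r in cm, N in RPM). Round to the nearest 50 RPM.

8400 RPM

r = 22.9 / 2 = 11.45 cm
Current RCF = 1.118 × 10⁻⁵ × 11.45 × (9549)² = 1.118 × 10⁻⁵ × 11.45 × 91,183,401 ≈ 11,672.5 × g
Target RCF = 11,672.5 − 2,610 = 9,062.5 × g
N² = 9,062.5 / (12.8011 × 10⁻⁵) = 70,794,697
N ≈ √70,794,697 ≈ 8,414.0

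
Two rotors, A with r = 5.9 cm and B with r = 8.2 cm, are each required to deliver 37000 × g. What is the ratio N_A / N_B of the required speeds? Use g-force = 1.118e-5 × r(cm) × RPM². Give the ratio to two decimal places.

1.18

At fixed RCF, N ∝ 1/√r, so N_A/N_B = √(r_B/r_A) = √(8.2/5.9) = √1.389831 = 1.1789.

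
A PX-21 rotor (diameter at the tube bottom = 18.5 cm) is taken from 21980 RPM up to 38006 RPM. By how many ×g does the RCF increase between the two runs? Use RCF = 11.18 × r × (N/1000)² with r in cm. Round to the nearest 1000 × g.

99000 ×g

r = 18.5 / 2 = 9.25 cm
RCF₁ = 11.18 × 9.25 × (21.98)² = 11.18 × 9.25 × 483.1204 ≈ 49,961.9 × g
RCF₂ = 11.18 × 9.25 × (38.006)² = 11.18 × 9.25 × 1,444.456036 ≈ 149,378.4 × g
Increase = 149,378.4 − 49,961.9 = 99,416.5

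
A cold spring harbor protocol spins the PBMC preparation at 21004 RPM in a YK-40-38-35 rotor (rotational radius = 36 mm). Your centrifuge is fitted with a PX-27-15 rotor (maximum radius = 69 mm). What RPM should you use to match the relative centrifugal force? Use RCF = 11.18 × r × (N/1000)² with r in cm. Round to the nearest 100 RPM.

≈ 15200 RPM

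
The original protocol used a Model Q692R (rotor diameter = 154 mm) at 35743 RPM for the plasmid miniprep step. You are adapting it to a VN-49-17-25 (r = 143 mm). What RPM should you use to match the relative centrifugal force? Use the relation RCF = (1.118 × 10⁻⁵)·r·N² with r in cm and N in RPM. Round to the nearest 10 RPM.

Original rotor: r = 154 mm / 2 = 77 mm = 7.7 cm
RCF_original = 1.118 × 10⁻⁵ × 7.7 × (35743)² = 1.118 × 10⁻⁵ × 7.7 × 1,277,562,049 ≈ 109,980.2 × g
Your rotor: r = 143 mm = 14.3 cm
109,980.2 = 1.118 × 10⁻⁵ × 14.3 × N²
N² = 109,980.2 / (15.9874 × 10⁻⁵) = 687,917,985
N ≈ √687,917,985 ≈ 26,228.2

26230 RPM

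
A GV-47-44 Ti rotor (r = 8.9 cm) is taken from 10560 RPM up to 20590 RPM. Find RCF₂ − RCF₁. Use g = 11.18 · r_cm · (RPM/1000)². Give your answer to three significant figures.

RCF₁ = 11.18 × 8.9 × (10.56)² = 11.18 × 8.9 × 111.5136 ≈ 11,095.8 × g
RCF₂ = 11.18 × 8.9 × (20.59)² = 11.18 × 8.9 × 423.9481 ≈ 42,183.7 × g
Increase = 42,183.7 − 11,095.8 = 31,087.9

≈ 31100 ×g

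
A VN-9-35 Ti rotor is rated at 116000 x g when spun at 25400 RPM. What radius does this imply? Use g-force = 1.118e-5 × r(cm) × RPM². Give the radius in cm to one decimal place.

RCF = 1.118 × 10⁻⁵ × r × N²
116000 = 1.118 × 10⁻⁵ × r × (25400)²
r = 116000 / (1.118 × 10⁻⁵ × 645,160,000) = 116000 / 7212.889 ≈ 16.082 cm

16.1 cm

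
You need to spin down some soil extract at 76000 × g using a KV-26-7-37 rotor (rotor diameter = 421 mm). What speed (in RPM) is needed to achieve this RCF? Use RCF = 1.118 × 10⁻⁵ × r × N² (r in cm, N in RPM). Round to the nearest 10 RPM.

N ≈ 17970 RPM

r = 421 mm / 2 = 210.5 mm = 21.05 cm
76,000 = 1.118 × 10⁻⁵ × 21.05 × N²
N² = 76,000 / (23.5339 × 10⁻⁵) = 322,938,400
N ≈ √322,938,400 ≈ 17,970.5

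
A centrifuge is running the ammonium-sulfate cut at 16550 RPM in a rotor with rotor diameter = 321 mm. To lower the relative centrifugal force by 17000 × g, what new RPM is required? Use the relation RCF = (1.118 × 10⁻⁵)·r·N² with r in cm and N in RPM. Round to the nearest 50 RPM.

≈ 13400 RPM

r = 321 mm / 2 = 160.5 mm = 16.05 cm
Current RCF = 1.118 × 10⁻⁵ × 16.05 × (16550)² = 1.118 × 10⁻⁵ × 16.05 × 273,902,500 ≈ 49,148.8 × g
Target RCF = 49,148.8 − 17,000 = 32,148.8 × g
N² = 32,148.8 / (17.9439 × 10⁻⁵) = 179,162,835
N ≈ √179,162,835 ≈ 13,385.2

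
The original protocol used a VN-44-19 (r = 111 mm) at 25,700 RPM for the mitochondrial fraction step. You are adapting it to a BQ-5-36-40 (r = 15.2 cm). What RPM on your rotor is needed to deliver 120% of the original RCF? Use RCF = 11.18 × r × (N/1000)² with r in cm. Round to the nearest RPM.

Original rotor: r = 111 mm = 11.1 cm
RCF = 11.18 × r × (N/1000)²
RCF_original = 11.18 × 11.1 × (25.7)² = 11.18 × 11.1 × 660.49 ≈ 81,965.5 × g
Target RCF = 1.2 × 81,965.5 ≈ 98,358.6 × g
98,358.6 = 11.18 × 15.2 × (N/1000)²
(N/1000)² = 98,358.6 / 169.936 = 578.7979
N = 1000 × √578.7979 ≈ 24,058.2

≈ 24058 RPM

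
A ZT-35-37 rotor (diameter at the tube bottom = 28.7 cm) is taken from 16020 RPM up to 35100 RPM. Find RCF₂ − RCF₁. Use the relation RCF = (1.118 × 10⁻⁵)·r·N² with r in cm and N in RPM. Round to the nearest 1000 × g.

≈ 156000 x g

r = 28.7 / 2 = 14.35 cm
RCF₁ = 1.118 × 10⁻⁵ × 14.35 × (16020)² = 1.118 × 10⁻⁵ × 14.35 × 256,640,400 ≈ 41,173.6 × g
RCF₂ = 1.118 × 10⁻⁵ × 14.35 × (35100)² = 1.118 × 10⁻⁵ × 14.35 × 1,232,010,000 ≈ 197,655.1 × g
Increase = 197,655.1 − 41,173.6 = 156,481.5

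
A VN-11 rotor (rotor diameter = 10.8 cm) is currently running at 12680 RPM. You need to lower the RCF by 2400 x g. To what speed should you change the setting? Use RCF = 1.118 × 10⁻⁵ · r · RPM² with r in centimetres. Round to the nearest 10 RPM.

≈ 11000 RPM

r = 10.8 / 2 = 5.4 cm
Current RCF = 1.118 × 10⁻⁵ × 5.4 × (12680)² = 1.118 × 10⁻⁵ × 5.4 × 160,782,400 ≈ 9,706.8 × g
Target RCF = 9,706.8 − 2,400 = 7,306.8 × g
N² = 7,306.8 / (6.0372 × 10⁻⁵) = 121,029,616
N ≈ √121,029,616 ≈ 11,001.3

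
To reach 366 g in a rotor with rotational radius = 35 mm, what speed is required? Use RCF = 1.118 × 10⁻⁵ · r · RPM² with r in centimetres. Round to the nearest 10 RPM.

N ≈ 3060 RPM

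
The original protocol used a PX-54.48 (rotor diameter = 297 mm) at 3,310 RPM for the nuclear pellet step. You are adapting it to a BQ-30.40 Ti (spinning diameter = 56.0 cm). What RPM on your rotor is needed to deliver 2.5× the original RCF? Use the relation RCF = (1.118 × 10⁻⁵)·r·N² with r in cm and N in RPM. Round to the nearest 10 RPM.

Original rotor: r = 297 mm / 2 = 148.5 mm = 14.85 cm
RCF_original = 1.118 × 10⁻⁵ × 14.85 × (3310)² = 1.118 × 10⁻⁵ × 14.85 × 10,956,100 ≈ 1,819 × g
Target RCF = 2.5 × 1,819 ≈ 4,547.5 × g
Your rotor: r = 56.0 / 2 = 28 cm
4,547.5 = 1.118 × 10⁻⁵ × 28 × N²
N² = 4,547.5 / (31.304 × 10⁻⁵) = 14,526,898
N ≈ √14,526,898 ≈ 3,811.4

≈ 3810 RPM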